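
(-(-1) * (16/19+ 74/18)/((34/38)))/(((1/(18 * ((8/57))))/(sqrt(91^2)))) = 1233232/969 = 1272.69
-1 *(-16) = 16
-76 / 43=-1.77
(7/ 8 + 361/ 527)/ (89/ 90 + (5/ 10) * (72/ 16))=295965/ 614482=0.48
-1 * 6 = -6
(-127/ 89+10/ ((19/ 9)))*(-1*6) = -33582/ 1691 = -19.86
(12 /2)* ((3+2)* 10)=300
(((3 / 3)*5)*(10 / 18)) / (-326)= -25 / 2934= -0.01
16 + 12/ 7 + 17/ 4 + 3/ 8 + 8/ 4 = 1363/ 56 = 24.34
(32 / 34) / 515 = 16 / 8755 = 0.00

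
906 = 906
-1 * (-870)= 870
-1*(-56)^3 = 175616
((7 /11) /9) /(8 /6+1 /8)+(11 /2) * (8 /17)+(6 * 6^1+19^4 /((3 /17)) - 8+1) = 2071541036 /2805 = 738517.30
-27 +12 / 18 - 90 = -349 / 3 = -116.33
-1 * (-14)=14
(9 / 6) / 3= 0.50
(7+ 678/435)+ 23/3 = 7058/435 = 16.23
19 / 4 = 4.75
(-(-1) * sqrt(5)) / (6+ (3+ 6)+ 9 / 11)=11 * sqrt(5) / 174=0.14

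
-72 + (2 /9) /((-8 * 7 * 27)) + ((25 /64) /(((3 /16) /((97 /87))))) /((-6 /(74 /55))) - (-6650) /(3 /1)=2144.15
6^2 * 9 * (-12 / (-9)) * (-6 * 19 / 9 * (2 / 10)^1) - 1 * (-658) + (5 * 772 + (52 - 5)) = 17353 / 5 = 3470.60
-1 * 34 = -34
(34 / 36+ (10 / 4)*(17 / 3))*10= 1360 / 9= 151.11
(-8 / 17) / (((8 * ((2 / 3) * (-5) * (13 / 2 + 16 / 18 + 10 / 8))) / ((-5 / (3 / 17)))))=-18 / 311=-0.06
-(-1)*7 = 7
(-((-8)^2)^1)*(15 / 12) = -80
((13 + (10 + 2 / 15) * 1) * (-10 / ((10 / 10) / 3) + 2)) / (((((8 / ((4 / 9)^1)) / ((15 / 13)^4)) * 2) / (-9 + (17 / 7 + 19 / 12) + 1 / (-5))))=18902825 / 114244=165.46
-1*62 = -62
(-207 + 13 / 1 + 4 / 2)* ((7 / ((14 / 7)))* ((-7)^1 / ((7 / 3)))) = 2016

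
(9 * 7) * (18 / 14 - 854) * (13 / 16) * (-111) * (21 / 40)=1627907463 / 640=2543605.41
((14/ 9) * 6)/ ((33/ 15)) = 4.24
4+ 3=7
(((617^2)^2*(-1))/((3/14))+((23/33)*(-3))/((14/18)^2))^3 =-1307893468635395110243234176270698408793331375/4227952113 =-309344437609384794430672900000000000.00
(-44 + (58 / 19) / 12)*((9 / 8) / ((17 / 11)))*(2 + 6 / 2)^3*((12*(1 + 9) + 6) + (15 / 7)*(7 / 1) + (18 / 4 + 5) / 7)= -40998750375 / 72352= -566656.77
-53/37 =-1.43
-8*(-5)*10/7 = 400/7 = 57.14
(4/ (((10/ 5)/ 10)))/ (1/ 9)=180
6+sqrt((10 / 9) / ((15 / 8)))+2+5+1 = 4 * sqrt(3) / 9+14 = 14.77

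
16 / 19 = 0.84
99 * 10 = 990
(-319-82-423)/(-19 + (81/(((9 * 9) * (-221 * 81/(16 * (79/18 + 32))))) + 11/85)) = 9761310/223931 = 43.59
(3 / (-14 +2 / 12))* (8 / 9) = -16 / 83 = -0.19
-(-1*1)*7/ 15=0.47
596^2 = 355216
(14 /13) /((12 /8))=28 /39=0.72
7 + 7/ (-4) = 21/ 4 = 5.25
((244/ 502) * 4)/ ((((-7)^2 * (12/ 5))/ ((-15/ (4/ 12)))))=-9150/ 12299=-0.74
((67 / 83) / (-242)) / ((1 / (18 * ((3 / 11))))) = -1809 / 110473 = -0.02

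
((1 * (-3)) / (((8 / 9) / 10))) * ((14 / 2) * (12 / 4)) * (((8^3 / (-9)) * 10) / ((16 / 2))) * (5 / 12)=21000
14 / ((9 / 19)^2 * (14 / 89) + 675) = 449806 / 21688209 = 0.02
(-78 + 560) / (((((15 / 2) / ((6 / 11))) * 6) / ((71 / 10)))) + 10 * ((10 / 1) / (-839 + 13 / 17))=216116 / 5225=41.36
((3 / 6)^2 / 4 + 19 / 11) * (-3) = -945 / 176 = -5.37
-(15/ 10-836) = 1669/ 2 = 834.50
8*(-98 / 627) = -1.25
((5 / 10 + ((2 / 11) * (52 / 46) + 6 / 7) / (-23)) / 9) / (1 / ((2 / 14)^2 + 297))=89674471 / 5987751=14.98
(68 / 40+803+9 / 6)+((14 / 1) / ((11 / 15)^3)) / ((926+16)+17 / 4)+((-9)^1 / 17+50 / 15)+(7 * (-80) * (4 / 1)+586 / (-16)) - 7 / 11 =-1468.22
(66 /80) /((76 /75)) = 495 /608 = 0.81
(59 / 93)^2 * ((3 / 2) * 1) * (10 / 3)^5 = 174050000 / 700569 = 248.44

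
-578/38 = -289/19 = -15.21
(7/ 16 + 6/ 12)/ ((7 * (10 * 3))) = 1/ 224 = 0.00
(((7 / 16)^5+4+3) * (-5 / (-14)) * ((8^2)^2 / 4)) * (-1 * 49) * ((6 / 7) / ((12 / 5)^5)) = -114950609375 / 84934656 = -1353.40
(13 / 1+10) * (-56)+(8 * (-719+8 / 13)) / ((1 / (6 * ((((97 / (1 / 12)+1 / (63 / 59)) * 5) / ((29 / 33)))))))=-603154122152 / 2639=-228554044.01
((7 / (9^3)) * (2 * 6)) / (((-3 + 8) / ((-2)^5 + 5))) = -28 / 45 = -0.62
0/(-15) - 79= -79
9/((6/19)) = 57/2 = 28.50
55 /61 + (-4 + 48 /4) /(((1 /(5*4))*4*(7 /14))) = 4935 /61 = 80.90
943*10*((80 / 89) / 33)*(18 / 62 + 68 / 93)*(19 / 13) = 1361692000 / 3550833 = 383.49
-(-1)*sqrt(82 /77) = sqrt(6314) /77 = 1.03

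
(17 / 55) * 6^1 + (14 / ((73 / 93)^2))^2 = 809296687362 / 1561903255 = 518.15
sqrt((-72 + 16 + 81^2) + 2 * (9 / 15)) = sqrt(162655) / 5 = 80.66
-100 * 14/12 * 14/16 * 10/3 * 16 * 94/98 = -47000/9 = -5222.22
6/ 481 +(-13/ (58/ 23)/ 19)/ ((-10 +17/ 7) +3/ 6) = 1334027/ 26238069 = 0.05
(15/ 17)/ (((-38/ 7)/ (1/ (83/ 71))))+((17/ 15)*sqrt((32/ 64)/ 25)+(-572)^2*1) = 17*sqrt(2)/ 150+17542944257/ 53618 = 327184.02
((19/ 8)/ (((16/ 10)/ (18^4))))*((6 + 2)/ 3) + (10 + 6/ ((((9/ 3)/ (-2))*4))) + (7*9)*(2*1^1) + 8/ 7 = 2909663/ 7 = 415666.14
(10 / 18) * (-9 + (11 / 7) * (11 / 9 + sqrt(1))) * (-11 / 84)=19085 / 47628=0.40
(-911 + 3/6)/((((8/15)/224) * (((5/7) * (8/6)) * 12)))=-267687/8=-33460.88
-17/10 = -1.70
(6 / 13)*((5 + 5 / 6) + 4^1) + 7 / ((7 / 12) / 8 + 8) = 54461 / 10075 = 5.41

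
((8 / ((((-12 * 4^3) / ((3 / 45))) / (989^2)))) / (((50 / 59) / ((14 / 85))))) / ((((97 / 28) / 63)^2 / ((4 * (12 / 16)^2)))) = -78563317433013 / 799765000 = -98233.00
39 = 39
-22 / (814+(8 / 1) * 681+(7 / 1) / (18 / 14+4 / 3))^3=-0.00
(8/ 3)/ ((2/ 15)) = 20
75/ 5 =15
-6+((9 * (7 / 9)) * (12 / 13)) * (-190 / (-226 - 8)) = -382 / 507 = -0.75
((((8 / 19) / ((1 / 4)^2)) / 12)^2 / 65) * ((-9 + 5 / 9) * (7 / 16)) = -1792 / 100035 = -0.02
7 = 7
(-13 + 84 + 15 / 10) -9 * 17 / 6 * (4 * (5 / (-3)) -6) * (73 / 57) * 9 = 7591 / 2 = 3795.50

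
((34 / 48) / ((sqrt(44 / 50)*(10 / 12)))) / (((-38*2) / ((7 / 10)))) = -119*sqrt(22) / 66880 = -0.01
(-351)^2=123201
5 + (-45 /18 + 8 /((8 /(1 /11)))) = 57 /22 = 2.59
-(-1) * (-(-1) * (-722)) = -722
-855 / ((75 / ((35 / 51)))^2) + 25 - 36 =-143986 / 13005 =-11.07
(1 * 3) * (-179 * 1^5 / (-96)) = 179 / 32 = 5.59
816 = 816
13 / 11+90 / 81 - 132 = -12841 / 99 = -129.71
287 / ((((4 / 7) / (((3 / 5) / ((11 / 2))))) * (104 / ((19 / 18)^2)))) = 725249 / 1235520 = 0.59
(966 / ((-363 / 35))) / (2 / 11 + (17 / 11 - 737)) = 5635 / 44484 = 0.13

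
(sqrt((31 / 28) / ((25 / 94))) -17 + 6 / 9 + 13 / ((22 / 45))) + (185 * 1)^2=34237.30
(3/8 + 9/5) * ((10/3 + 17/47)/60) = 15109/112800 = 0.13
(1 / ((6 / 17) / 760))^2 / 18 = 20865800 / 81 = 257602.47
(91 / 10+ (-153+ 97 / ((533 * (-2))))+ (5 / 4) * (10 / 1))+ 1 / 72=-25227827 / 191880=-131.48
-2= -2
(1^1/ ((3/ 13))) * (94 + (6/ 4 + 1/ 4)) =4979/ 12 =414.92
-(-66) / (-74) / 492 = -11 / 6068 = -0.00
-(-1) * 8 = 8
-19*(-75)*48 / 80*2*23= 39330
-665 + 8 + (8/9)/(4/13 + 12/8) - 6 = -280241/423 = -662.51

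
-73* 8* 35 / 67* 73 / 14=-106580 / 67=-1590.75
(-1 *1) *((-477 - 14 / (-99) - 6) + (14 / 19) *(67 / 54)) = 2719612 / 5643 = 481.94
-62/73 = -0.85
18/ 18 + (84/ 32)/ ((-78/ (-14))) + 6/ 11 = 2.02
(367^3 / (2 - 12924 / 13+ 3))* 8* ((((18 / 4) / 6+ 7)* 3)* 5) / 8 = -298809566835 / 51436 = -5809346.89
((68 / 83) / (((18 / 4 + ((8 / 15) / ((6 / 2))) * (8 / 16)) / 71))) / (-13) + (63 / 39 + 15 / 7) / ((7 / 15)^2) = 355532670 / 21835723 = 16.28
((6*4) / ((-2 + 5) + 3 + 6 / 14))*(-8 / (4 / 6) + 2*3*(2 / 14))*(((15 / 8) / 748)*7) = -273 / 374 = -0.73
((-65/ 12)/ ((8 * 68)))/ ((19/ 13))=-845/ 124032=-0.01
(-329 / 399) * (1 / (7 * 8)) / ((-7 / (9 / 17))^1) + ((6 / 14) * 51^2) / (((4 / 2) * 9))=7841289 / 126616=61.93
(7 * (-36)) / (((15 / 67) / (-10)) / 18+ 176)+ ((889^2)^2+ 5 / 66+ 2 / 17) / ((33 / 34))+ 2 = 99166628505671258579 / 154096767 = 643534776467.25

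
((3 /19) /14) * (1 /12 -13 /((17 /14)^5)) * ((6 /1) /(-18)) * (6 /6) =0.02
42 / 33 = 14 / 11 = 1.27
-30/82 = -15/41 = -0.37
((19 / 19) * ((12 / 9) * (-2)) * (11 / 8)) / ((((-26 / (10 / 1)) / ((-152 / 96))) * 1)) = -1045 / 468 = -2.23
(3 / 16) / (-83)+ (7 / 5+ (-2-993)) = -6597519 / 6640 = -993.60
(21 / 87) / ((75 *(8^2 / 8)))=7 / 17400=0.00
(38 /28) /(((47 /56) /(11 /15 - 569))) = -647824 /705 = -918.90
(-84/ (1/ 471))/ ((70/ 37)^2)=-1934397/ 175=-11053.70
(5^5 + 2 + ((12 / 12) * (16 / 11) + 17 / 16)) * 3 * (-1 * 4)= -37554.20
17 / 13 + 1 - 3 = -0.69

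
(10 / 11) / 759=10 / 8349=0.00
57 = 57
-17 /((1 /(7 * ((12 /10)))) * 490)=-51 /175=-0.29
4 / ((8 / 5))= 5 / 2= 2.50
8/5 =1.60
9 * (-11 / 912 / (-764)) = 33 / 232256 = 0.00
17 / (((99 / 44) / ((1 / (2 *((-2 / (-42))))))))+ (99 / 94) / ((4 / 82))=56921 / 564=100.92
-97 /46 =-2.11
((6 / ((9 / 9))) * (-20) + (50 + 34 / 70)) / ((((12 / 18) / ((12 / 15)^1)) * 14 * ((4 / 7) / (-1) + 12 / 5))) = -7299 / 2240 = -3.26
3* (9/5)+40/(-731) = 19537/3655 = 5.35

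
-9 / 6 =-3 / 2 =-1.50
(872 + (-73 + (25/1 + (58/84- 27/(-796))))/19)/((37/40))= 2761604290/2937837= 940.01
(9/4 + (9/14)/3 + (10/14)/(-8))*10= 95/4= 23.75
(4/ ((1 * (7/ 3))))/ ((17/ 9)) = 108/ 119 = 0.91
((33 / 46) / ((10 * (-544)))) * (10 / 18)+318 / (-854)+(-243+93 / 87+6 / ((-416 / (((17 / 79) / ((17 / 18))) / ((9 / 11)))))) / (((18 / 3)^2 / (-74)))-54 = 2537283429839531 / 5728297341312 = 442.94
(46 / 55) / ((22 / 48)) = 1104 / 605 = 1.82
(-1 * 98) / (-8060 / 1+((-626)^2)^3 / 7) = -343 / 30089571536106478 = -0.00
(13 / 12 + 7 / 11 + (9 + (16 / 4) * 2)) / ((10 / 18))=7413 / 220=33.70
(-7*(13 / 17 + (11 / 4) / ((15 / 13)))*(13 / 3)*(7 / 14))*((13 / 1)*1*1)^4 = -8345552761 / 6120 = -1363652.41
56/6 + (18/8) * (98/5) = 53.43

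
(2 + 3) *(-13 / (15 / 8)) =-104 / 3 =-34.67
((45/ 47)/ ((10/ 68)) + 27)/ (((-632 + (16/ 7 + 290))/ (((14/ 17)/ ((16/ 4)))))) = -77175/ 3800044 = -0.02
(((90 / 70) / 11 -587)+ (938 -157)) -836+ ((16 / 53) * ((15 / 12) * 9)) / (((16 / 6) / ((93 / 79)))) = -412918215 / 644798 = -640.38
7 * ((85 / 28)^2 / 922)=7225 / 103264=0.07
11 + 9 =20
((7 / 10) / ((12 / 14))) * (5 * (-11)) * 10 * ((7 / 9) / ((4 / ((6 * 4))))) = -18865 / 9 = -2096.11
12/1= 12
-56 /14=-4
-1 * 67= -67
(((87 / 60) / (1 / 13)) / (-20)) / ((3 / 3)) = -377 / 400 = -0.94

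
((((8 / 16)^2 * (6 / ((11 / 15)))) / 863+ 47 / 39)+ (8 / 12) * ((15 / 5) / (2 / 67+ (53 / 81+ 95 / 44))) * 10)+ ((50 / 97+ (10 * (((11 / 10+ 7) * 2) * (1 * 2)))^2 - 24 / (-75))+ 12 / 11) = 11635329935762086943 / 110827265653650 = 104986.17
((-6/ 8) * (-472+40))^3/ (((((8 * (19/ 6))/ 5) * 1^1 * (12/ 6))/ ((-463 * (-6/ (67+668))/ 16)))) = 738171549/ 931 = 792880.29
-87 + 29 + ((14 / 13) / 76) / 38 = -1088769 / 18772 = -58.00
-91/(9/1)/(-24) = 91/216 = 0.42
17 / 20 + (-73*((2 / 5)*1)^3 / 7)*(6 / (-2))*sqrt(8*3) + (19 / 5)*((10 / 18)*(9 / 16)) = 11.85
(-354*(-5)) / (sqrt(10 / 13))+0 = 177*sqrt(130) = 2018.11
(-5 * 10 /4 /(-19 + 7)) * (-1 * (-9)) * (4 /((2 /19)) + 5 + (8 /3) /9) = 29225 /72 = 405.90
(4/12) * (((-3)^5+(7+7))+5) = -224/3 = -74.67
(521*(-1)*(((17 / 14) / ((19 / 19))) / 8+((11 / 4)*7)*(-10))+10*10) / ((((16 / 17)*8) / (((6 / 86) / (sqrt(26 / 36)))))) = 1718970759*sqrt(26) / 8013824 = 1093.74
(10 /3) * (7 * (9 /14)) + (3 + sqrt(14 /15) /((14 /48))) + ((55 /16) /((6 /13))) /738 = 8 * sqrt(210) /35 + 1275979 /70848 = 21.32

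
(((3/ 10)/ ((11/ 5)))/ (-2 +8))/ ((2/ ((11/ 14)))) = 1/ 112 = 0.01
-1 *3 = -3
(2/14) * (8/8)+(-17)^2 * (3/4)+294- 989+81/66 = -476.88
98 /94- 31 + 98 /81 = -109442 /3807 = -28.75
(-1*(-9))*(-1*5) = -45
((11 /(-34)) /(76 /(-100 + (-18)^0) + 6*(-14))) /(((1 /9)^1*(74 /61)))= 597861 /21114272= 0.03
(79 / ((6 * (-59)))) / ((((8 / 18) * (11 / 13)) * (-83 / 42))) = 64701 / 215468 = 0.30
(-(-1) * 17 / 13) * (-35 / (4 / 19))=-11305 / 52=-217.40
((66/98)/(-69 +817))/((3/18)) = 9/1666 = 0.01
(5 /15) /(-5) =-1 /15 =-0.07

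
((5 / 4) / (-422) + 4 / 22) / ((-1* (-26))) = 3321 / 482768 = 0.01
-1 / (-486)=1 / 486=0.00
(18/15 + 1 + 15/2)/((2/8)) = 38.80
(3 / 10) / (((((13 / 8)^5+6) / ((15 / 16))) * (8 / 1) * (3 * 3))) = 128 / 567901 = 0.00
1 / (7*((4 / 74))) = 37 / 14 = 2.64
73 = 73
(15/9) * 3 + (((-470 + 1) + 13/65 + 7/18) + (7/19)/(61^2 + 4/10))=-14744797681/31817970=-463.41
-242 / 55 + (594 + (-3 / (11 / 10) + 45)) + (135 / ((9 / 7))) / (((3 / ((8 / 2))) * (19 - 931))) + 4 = 7971919 / 12540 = 635.72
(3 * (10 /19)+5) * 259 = 32375 /19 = 1703.95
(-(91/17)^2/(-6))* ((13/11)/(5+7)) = 107653/228888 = 0.47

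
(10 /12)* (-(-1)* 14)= 35 /3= 11.67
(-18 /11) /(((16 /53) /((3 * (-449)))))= 642519 /88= 7301.35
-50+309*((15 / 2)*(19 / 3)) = 14627.50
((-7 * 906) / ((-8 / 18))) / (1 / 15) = 428085 / 2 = 214042.50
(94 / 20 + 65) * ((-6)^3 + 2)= -74579 / 5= -14915.80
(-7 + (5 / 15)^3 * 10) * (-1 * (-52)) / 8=-2327 / 54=-43.09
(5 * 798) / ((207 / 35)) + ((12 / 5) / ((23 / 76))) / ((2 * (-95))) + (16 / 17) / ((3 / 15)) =19920526 / 29325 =679.30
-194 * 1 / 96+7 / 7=-49 / 48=-1.02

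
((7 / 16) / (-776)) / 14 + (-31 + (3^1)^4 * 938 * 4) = 7545972991 / 24832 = 303881.00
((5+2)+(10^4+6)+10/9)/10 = 90127/90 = 1001.41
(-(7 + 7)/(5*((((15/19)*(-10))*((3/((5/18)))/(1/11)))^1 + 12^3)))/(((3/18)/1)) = -133/6255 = -0.02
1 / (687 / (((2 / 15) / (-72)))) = -1 / 370980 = -0.00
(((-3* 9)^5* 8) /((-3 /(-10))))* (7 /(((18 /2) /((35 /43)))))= -10416243600 /43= -242238223.26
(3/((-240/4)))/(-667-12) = 1/13580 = 0.00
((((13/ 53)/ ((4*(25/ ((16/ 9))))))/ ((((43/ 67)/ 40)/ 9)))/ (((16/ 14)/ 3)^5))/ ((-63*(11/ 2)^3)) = -56464317/ 1941343360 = -0.03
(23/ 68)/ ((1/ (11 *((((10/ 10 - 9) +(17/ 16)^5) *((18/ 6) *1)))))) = -5289282009/ 71303168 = -74.18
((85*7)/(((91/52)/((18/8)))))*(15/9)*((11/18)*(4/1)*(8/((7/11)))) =822800/21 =39180.95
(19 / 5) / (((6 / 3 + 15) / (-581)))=-11039 / 85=-129.87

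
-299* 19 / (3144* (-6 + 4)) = 0.90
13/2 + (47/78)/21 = 5347/819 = 6.53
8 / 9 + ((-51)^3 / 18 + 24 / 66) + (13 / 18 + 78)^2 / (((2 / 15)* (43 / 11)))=461973737 / 102168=4521.71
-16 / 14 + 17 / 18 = -25 / 126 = -0.20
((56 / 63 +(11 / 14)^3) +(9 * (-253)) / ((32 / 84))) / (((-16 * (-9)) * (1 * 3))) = -36894287 / 2667168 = -13.83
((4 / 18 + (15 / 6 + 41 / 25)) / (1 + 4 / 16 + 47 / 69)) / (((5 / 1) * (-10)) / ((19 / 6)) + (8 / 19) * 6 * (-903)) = -65987 / 67102650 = -0.00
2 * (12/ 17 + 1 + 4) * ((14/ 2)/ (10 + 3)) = 1358/ 221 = 6.14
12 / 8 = 3 / 2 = 1.50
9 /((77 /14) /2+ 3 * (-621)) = -36 /7441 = -0.00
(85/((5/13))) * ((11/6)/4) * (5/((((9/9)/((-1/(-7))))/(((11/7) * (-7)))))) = -133705/168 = -795.86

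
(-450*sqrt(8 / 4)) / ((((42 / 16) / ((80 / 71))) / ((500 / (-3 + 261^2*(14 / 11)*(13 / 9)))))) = -7040000*sqrt(2) / 9128399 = -1.09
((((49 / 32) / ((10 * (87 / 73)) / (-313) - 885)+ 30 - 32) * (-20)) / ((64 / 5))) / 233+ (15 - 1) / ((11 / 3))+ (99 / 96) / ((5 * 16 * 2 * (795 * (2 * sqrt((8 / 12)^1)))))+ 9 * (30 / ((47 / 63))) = 11 * sqrt(6) / 5427200+ 8293981575821563 / 22676858417664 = 365.75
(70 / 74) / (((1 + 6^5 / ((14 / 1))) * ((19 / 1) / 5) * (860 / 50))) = 1225 / 47096782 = 0.00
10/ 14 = 5/ 7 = 0.71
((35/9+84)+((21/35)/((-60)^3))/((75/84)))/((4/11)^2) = 664.66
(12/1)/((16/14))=21/2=10.50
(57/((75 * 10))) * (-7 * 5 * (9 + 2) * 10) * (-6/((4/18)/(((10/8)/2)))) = 4937.62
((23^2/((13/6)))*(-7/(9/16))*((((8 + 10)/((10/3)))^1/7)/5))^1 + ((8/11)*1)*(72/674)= -564675264/1204775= -468.70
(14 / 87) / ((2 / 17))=119 / 87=1.37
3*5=15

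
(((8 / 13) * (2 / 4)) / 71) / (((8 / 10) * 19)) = 5 / 17537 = 0.00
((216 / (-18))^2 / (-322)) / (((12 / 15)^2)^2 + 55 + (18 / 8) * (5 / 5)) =-180000 / 23207989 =-0.01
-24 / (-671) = 24 / 671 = 0.04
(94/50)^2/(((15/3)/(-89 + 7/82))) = -16105819/256250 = -62.85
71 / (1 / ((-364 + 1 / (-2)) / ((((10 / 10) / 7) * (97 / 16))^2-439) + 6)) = 296280870 / 610823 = 485.05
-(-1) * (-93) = -93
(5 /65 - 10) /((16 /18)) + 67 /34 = -16253 /1768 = -9.19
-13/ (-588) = 13/ 588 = 0.02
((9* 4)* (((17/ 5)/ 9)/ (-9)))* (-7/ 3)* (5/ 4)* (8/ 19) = 952/ 513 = 1.86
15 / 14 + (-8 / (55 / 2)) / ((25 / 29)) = 14129 / 19250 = 0.73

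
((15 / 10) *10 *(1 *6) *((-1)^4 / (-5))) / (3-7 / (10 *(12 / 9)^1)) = -80 / 11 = -7.27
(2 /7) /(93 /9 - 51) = -3 /427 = -0.01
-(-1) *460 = 460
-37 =-37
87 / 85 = 1.02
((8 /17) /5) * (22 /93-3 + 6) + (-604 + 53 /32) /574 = -108138731 /145199040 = -0.74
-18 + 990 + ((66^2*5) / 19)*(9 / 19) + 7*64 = 1962.99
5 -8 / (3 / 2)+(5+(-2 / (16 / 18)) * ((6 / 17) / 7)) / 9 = 449 / 2142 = 0.21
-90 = -90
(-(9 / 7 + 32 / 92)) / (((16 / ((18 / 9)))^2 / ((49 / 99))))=-0.01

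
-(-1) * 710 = 710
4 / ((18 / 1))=2 / 9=0.22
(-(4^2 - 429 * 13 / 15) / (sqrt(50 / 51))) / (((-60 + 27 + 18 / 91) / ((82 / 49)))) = -316069 * sqrt(102) / 174125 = -18.33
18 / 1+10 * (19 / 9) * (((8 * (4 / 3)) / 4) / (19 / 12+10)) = 28598 / 1251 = 22.86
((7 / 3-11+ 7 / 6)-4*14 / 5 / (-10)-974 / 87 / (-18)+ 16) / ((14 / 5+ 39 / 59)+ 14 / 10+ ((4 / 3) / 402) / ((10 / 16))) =1585046269 / 753112020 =2.10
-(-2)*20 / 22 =20 / 11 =1.82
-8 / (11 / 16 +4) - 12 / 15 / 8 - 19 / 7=-4.52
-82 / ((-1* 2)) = 41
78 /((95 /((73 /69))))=1898 /2185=0.87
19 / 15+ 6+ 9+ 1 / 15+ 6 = 67 / 3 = 22.33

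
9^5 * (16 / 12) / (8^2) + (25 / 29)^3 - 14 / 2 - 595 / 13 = 5976189267 / 5072912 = 1178.06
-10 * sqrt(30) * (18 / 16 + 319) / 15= -2561 * sqrt(30) / 12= -1168.93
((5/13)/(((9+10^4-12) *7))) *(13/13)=5/909727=0.00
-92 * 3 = -276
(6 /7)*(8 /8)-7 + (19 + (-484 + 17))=-454.14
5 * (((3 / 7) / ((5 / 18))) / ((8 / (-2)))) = -27 / 14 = -1.93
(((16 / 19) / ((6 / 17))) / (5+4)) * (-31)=-4216 / 513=-8.22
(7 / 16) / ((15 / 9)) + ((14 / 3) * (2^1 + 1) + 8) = 1781 / 80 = 22.26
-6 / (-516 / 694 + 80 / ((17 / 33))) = -5899 / 151949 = -0.04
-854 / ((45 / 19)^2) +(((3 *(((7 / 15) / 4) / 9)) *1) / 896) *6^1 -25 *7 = -169643129 / 518400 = -327.24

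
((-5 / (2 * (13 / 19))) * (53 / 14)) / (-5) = 1007 / 364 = 2.77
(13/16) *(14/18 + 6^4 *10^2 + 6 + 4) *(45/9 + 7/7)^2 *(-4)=-15164461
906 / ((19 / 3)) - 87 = 1065 / 19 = 56.05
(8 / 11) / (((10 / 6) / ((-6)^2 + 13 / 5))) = 4632 / 275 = 16.84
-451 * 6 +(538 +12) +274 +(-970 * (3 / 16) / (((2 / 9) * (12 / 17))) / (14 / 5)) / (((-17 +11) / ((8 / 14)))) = -1842.56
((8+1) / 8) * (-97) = -873 / 8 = -109.12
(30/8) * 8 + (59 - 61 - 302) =-274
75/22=3.41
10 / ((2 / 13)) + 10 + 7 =82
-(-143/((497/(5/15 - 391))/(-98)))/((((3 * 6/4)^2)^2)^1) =37541504/1397493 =26.86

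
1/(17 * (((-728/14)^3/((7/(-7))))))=1/2390336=0.00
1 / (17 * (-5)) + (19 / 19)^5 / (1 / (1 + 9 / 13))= 1857 / 1105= 1.68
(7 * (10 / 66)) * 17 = 595 / 33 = 18.03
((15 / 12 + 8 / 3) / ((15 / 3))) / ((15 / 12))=47 / 75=0.63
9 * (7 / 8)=63 / 8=7.88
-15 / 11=-1.36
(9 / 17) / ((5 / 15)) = 27 / 17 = 1.59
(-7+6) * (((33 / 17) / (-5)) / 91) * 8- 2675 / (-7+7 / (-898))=2654613086 / 6953765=381.75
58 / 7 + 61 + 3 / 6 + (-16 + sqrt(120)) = 2 * sqrt(30) + 753 / 14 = 64.74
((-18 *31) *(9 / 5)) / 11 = -5022 / 55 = -91.31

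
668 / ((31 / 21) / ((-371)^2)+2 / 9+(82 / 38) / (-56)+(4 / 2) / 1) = 880457544288 / 2878225087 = 305.90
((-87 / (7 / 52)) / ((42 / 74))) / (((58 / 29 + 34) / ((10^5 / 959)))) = -1394900000 / 422919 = -3298.27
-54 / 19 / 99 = -6 / 209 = -0.03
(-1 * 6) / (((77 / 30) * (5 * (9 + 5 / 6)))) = -216 / 4543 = -0.05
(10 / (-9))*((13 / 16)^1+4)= -385 / 72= -5.35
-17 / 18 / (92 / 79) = -1343 / 1656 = -0.81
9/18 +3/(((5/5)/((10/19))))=79/38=2.08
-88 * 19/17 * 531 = -887832/17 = -52225.41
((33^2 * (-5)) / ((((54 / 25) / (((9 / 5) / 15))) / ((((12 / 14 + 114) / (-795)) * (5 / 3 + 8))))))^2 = 221093682436 / 1238769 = 178478.54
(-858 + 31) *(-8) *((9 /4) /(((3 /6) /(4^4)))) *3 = 22864896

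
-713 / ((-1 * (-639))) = -713 / 639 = -1.12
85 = 85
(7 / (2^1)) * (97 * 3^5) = 164997 / 2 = 82498.50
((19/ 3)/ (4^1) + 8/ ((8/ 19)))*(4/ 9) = 247/ 27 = 9.15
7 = 7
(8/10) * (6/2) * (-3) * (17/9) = -68/5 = -13.60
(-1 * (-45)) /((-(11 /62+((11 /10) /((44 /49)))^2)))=-2232000 /83231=-26.82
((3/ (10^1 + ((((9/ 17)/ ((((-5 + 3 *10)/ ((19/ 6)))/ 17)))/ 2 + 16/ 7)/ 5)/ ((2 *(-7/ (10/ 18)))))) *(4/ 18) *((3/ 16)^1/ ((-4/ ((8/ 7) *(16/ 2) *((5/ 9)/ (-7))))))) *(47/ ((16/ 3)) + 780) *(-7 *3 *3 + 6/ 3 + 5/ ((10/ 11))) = -175116375/ 1760002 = -99.50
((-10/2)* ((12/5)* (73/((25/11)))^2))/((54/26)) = -33530068/5625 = -5960.90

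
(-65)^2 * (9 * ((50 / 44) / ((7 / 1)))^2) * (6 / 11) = 71296875 / 130438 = 546.60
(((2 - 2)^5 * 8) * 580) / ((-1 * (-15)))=0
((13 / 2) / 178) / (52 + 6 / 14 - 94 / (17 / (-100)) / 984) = 190281 / 276121432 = 0.00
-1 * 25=-25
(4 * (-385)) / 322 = -4.78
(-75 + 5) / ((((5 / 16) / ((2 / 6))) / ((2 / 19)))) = -448 / 57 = -7.86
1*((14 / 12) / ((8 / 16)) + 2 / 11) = 2.52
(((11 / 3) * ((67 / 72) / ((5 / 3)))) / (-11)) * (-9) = 67 / 40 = 1.68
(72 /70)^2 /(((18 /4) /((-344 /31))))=-99072 /37975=-2.61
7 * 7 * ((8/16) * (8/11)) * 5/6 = 490/33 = 14.85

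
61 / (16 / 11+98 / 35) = 14.34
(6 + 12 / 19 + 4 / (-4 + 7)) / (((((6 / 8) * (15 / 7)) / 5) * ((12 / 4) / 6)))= 25424 / 513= 49.56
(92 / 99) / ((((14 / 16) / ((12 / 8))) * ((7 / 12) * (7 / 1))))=1472 / 3773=0.39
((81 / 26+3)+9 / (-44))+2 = 4525 / 572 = 7.91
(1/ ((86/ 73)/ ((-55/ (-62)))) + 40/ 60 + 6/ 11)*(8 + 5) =4495075/ 175956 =25.55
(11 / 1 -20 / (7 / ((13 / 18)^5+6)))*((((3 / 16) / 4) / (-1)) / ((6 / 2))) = 22169321 / 211631616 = 0.10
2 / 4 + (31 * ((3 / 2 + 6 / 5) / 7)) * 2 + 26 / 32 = 14127 / 560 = 25.23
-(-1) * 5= 5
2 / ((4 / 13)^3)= 2197 / 32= 68.66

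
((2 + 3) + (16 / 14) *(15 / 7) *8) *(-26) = -31330 / 49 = -639.39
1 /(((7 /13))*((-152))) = -13 /1064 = -0.01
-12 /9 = -4 /3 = -1.33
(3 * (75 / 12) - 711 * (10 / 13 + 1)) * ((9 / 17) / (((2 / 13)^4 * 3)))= -424704267 / 1088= -390353.19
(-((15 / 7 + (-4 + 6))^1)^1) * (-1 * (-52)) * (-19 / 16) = 7163 / 28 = 255.82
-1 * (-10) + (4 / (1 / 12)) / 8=16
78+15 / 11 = 873 / 11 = 79.36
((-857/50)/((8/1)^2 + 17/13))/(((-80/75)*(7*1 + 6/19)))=211679/6293920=0.03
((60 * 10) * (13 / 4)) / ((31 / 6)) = 11700 / 31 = 377.42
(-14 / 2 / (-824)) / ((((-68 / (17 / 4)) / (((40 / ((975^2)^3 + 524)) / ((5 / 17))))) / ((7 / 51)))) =-7 / 606747668609933405808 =-0.00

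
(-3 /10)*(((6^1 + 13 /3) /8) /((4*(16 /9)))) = -279 /5120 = -0.05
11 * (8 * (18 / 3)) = 528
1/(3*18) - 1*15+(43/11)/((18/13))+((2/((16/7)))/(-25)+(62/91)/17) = -1116776813/91891800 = -12.15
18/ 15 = 6/ 5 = 1.20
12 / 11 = 1.09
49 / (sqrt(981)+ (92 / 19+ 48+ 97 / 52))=872239004 / 654637779 - 47831056 * sqrt(109) / 654637779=0.57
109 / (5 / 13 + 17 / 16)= 22672 / 301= 75.32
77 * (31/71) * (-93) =-221991/71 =-3126.63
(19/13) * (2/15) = 38/195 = 0.19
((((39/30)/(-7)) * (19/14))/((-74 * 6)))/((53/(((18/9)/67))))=247/772555560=0.00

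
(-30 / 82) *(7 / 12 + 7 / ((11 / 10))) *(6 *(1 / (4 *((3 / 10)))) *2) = -22925 / 902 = -25.42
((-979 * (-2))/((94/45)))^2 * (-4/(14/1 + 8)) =-352880550/2209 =-159746.74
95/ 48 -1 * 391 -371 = -36481/ 48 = -760.02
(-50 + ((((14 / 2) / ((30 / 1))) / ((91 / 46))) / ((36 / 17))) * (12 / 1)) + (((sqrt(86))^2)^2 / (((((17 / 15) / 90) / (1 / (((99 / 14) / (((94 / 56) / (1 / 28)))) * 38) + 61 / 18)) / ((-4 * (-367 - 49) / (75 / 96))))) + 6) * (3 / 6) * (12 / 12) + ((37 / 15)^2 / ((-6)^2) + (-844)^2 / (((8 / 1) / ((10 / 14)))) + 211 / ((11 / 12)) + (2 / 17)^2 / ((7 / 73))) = 9022318325312424049 / 4047416100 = 2229155120.80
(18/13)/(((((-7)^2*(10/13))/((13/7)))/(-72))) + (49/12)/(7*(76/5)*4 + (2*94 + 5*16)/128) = -1726026832/352077495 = -4.90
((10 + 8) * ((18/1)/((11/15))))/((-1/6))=-29160/11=-2650.91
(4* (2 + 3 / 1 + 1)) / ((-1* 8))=-3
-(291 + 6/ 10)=-1458/ 5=-291.60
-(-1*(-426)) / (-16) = 213 / 8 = 26.62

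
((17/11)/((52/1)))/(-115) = -17/65780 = -0.00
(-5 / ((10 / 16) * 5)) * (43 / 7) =-344 / 35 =-9.83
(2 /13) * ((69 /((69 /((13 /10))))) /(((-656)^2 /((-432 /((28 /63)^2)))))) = -2187 /2151680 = -0.00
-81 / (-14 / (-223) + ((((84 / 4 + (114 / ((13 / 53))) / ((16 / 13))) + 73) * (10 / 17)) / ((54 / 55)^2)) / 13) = -46561789872 / 12761945791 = -3.65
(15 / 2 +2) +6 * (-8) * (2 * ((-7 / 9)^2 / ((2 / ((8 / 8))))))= -1055 / 54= -19.54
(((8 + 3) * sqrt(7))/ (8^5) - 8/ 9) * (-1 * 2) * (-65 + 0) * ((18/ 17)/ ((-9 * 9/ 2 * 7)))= 4160/ 9639 - 715 * sqrt(7)/ 4386816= 0.43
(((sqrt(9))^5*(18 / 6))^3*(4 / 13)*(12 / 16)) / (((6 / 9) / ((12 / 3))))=6973568802 / 13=536428369.38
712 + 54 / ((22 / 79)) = 9965 / 11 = 905.91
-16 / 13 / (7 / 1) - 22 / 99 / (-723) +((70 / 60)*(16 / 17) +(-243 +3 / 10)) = -24338116343 / 100663290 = -241.78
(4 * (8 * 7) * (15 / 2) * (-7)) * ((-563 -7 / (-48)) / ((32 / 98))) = 324339085 / 16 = 20271192.81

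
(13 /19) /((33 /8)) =104 /627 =0.17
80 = 80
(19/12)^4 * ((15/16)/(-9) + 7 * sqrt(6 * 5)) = -651605/995328 + 912247 * sqrt(30)/20736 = 240.31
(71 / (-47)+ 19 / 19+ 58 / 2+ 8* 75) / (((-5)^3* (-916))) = 29539 / 5381500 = 0.01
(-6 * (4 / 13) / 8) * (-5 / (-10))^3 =-3 / 104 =-0.03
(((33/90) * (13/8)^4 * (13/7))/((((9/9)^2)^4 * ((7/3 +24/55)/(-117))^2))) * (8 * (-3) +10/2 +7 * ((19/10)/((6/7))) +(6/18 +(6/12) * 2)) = -872682467251023/47904948224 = -18216.96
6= 6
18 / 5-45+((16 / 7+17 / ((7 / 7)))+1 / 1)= -739 / 35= -21.11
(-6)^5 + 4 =-7772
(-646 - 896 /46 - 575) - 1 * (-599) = -14754 /23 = -641.48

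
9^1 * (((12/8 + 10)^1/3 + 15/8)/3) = 137/8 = 17.12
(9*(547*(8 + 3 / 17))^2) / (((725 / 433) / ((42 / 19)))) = 946202191024986 / 3980975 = 237681018.10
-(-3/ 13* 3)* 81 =729/ 13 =56.08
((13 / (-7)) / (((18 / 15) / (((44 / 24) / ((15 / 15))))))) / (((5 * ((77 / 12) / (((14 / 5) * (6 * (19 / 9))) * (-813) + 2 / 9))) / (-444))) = -2496463112 / 2205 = -1132182.82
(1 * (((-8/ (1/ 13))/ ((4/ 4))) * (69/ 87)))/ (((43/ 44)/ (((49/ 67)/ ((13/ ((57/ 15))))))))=-7537376/ 417745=-18.04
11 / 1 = 11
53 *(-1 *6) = -318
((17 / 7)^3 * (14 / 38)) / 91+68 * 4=23049025 / 84721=272.06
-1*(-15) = 15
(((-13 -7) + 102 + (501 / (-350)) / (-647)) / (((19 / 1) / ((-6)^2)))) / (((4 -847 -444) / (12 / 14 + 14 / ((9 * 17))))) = -37733022832 / 329474220075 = -0.11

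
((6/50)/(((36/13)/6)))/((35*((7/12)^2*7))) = 936/300125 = 0.00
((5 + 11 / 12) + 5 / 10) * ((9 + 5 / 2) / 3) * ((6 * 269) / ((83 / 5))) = 2381995 / 996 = 2391.56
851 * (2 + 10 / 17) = 2202.59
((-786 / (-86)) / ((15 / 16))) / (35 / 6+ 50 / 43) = 12576 / 9025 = 1.39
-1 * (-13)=13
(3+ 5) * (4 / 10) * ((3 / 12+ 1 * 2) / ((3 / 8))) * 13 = 1248 / 5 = 249.60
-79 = -79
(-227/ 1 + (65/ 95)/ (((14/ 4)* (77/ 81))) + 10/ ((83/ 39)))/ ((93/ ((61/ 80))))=-11515695473/ 6324022320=-1.82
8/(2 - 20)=-0.44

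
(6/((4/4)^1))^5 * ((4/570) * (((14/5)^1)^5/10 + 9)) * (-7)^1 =-14861278656/1484375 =-10011.81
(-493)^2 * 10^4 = 2430490000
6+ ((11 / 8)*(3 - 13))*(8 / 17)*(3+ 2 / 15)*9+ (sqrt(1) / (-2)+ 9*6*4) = 1327 / 34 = 39.03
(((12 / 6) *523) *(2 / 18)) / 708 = 523 / 3186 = 0.16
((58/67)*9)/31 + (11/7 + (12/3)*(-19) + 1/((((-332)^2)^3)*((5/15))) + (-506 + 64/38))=-214000493858697725758157/369927518944567005184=-578.49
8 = 8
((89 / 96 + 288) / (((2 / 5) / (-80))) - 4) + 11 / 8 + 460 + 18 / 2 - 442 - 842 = -1406473 / 24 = -58603.04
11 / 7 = 1.57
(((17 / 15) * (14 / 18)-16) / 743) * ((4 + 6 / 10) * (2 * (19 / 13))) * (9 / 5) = -137218 / 278625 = -0.49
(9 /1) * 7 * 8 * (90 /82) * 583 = 13222440 /41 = 322498.54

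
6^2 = 36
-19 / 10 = -1.90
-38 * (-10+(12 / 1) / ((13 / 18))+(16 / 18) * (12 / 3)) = -45220 / 117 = -386.50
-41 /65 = -0.63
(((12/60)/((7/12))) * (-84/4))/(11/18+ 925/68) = -22032/43495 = -0.51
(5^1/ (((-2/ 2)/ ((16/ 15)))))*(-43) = 688/ 3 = 229.33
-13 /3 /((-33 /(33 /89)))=0.05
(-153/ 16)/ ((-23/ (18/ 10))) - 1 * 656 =-1205663/ 1840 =-655.25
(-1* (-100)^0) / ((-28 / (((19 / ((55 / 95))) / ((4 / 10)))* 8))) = 1805 / 77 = 23.44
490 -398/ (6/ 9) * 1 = -107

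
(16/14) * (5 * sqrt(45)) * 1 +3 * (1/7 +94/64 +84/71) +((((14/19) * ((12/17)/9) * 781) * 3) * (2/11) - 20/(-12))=73.00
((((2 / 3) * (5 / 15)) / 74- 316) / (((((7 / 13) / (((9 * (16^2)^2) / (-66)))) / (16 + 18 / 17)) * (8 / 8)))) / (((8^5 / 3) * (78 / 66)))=30515830 / 4403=6930.69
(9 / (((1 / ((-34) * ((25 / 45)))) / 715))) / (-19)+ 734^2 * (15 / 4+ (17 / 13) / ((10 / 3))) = 2764041757 / 1235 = 2238090.49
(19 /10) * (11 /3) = 209 /30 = 6.97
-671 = -671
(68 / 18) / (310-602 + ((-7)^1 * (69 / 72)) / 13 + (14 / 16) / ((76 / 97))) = -268736 / 20728977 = -0.01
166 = 166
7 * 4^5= 7168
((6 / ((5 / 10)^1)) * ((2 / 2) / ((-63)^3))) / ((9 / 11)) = -0.00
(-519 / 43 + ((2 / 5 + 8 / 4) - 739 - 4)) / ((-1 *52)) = 3112 / 215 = 14.47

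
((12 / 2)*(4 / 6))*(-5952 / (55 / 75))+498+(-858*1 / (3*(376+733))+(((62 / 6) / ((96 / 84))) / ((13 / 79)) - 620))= -123822573791 / 3806088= -32532.77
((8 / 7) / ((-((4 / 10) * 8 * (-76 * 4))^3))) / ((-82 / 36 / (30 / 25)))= -675 / 1032078229504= -0.00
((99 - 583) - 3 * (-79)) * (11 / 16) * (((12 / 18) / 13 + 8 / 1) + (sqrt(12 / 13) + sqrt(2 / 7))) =-1621.13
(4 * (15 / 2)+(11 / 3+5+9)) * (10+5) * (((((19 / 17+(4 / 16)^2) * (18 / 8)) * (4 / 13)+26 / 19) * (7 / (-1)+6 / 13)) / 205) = -8075485 / 162032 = -49.84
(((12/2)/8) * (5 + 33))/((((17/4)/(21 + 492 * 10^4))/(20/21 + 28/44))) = 4036153698/77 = 52417580.49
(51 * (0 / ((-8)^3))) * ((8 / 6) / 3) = 0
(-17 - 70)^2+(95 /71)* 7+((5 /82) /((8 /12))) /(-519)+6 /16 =30533413715 /4028824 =7578.74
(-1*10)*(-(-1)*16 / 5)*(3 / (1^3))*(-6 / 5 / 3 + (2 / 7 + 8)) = -26496 / 35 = -757.03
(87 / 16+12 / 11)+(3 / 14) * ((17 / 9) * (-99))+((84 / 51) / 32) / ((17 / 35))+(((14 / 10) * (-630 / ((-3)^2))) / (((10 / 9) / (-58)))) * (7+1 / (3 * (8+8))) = 35882.34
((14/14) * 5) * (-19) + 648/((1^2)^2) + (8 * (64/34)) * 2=9913/17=583.12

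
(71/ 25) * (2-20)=-1278/ 25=-51.12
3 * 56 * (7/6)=196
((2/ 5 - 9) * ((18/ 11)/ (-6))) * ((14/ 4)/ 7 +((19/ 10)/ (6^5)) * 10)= 168001/ 142560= 1.18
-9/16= -0.56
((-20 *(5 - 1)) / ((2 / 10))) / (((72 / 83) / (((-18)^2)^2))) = -48405600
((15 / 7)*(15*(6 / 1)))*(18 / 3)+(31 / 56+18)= 65839 / 56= 1175.70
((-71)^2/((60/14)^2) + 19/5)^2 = 62714684041/810000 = 77425.54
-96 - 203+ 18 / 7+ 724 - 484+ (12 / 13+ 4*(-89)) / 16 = -14309 / 182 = -78.62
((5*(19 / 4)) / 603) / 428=95 / 1032336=0.00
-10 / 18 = -0.56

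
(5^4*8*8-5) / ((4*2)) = 4999.38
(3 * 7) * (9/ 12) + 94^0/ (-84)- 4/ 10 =3221/ 210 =15.34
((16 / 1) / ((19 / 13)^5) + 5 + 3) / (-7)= -25749480 / 17332693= -1.49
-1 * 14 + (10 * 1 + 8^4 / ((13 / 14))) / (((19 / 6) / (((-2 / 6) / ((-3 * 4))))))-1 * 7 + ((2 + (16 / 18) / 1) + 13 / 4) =212699 / 8892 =23.92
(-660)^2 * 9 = 3920400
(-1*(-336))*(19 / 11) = 6384 / 11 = 580.36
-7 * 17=-119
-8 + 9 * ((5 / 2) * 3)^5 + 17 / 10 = 34170867 / 160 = 213567.92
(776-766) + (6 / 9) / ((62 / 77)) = 1007 / 93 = 10.83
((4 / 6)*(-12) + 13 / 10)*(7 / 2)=-469 / 20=-23.45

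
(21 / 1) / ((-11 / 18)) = -378 / 11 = -34.36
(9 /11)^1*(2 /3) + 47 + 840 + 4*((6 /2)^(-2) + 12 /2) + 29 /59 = 912.48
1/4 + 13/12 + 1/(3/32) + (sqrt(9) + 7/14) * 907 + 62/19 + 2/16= 484863/152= 3189.89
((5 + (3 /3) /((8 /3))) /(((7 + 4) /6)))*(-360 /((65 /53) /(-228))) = 196217.12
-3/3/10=-1/10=-0.10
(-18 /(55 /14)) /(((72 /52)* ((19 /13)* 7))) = -338 /1045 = -0.32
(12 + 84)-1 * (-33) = 129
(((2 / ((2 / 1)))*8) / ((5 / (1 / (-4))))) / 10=-1 / 25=-0.04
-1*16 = -16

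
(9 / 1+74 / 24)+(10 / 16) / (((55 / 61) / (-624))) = -55501 / 132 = -420.46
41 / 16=2.56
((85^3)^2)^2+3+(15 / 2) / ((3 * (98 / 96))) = 6969846099672433837890892 / 49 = 142241757136172119140630.40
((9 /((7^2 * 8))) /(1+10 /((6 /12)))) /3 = 1 /2744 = 0.00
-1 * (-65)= 65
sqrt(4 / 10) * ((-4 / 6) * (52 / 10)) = -52 * sqrt(10) / 75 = -2.19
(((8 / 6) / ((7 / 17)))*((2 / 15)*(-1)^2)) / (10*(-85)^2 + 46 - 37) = 136 / 22761585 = 0.00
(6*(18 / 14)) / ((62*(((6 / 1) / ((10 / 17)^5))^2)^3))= 15625000000000000000000000000 / 48005515687548711395849892027693610236291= 0.00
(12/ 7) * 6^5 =93312/ 7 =13330.29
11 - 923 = -912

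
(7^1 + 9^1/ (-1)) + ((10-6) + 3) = 5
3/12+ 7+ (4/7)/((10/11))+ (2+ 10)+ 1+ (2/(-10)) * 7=2727/140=19.48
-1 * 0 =0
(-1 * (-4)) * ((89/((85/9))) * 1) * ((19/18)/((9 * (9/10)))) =6764/1377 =4.91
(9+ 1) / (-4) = -5 / 2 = -2.50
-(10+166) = -176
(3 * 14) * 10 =420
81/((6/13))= 351/2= 175.50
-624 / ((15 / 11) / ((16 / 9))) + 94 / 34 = -620221 / 765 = -810.75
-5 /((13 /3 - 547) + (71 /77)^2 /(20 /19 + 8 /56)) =224455 /24328923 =0.01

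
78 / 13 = 6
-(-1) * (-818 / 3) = -818 / 3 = -272.67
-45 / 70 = -9 / 14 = -0.64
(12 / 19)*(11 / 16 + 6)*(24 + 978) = 160821 / 38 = 4232.13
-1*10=-10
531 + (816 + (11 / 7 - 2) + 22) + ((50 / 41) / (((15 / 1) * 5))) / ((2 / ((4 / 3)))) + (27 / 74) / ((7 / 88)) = 131235148 / 95571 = 1373.17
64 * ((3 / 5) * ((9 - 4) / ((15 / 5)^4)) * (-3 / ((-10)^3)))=8 / 1125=0.01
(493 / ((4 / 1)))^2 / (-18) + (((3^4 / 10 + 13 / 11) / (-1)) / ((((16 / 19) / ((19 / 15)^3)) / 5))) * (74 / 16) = -12943753417 / 9504000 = -1361.93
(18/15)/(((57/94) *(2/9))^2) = 119286/1805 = 66.09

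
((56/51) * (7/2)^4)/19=16807/1938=8.67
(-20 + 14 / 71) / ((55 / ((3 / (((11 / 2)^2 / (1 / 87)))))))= -5624 / 13702645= -0.00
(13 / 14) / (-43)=-13 / 602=-0.02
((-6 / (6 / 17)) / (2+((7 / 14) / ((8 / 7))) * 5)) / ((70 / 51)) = -6936 / 2345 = -2.96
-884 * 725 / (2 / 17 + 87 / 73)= -2447252 / 5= -489450.40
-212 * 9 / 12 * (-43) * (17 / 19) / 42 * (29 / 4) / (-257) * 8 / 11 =-1123547 / 375991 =-2.99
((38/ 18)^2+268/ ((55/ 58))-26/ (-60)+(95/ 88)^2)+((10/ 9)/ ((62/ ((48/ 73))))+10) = 2119918047299/ 7097492160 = 298.69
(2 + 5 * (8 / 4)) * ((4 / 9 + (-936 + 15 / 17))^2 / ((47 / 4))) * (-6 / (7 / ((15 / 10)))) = -327206880400 / 285243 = -1147116.25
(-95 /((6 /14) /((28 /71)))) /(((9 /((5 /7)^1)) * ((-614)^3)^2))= -3325 /25678659490043477328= -0.00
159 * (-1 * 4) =-636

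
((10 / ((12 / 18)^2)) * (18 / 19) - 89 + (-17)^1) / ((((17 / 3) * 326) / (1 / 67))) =-4827 / 7054966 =-0.00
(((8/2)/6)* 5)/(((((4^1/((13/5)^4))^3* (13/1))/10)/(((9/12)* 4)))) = 1792160394037/156250000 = 11469.83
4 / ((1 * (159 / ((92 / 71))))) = 368 / 11289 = 0.03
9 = 9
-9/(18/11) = -5.50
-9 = -9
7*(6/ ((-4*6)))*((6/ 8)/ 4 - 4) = 427/ 64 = 6.67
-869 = -869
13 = 13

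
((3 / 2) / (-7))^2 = 9 / 196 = 0.05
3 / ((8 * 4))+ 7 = 227 / 32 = 7.09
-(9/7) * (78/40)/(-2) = 351/280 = 1.25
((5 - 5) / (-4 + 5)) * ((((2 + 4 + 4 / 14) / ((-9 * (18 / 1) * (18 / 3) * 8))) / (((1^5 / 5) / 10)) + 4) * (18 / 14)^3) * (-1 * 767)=0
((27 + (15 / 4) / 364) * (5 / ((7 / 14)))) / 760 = 39327 / 110656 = 0.36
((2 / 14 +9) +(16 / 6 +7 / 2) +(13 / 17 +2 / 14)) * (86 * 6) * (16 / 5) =15932704 / 595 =26777.65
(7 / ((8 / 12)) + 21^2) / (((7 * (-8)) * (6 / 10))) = -215 / 16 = -13.44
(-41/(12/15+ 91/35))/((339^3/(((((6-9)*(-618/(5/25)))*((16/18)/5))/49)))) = -337840/32452196427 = -0.00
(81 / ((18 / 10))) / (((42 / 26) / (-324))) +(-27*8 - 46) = -65014 / 7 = -9287.71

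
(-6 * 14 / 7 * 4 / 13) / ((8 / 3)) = -18 / 13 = -1.38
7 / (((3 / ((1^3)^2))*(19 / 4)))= 0.49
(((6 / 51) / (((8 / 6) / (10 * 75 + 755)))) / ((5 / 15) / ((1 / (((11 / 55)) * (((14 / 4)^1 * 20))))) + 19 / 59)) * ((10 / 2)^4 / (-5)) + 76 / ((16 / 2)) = -49804583 / 15011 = -3317.87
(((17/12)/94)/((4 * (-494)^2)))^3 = 4913/1334962193294993247141101568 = 0.00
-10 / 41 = -0.24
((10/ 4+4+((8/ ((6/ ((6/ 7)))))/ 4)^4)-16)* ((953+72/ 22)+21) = -245030125/ 26411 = -9277.58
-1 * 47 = -47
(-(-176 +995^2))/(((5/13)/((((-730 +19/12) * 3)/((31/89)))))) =10010676516113/620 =16146252445.34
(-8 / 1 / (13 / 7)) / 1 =-56 / 13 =-4.31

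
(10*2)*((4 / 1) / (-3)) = -80 / 3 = -26.67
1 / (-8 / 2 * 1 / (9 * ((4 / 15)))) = -3 / 5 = -0.60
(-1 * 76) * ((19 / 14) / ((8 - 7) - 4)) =722 / 21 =34.38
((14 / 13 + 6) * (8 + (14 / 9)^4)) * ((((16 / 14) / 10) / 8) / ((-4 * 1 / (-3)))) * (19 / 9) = 19862524 / 8955765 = 2.22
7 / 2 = 3.50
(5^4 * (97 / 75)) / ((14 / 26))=31525 / 21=1501.19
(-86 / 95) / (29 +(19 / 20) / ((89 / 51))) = -712 / 23237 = -0.03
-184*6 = -1104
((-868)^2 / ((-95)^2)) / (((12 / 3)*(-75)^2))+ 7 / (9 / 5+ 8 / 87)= 154736345113 / 41780109375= 3.70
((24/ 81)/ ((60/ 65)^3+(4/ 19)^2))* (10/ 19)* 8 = 333944/ 222399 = 1.50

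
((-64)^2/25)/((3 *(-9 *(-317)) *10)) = 2048/1069875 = 0.00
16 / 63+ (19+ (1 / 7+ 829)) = 53449 / 63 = 848.40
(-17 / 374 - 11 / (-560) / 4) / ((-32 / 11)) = 999 / 71680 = 0.01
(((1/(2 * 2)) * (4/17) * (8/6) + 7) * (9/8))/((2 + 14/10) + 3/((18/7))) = 16245/9316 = 1.74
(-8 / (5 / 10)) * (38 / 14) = -304 / 7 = -43.43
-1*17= -17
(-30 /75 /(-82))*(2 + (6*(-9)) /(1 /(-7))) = 76 /41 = 1.85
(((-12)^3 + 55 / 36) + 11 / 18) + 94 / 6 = -61567 / 36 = -1710.19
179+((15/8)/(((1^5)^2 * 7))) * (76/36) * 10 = 15511/84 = 184.65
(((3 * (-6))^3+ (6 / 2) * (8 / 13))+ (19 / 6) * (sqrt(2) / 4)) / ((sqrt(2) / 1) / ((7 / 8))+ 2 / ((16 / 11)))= 980666624 / 88257 - 815048717 * sqrt(2) / 88257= -1948.70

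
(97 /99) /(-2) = -97 /198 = -0.49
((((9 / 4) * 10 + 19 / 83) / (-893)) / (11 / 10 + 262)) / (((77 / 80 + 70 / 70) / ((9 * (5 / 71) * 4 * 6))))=-543312000 / 724581340361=-0.00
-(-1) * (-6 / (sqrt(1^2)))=-6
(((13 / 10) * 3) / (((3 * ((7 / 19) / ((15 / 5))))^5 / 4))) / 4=96567861 / 168070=574.57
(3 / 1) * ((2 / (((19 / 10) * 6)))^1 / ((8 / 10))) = 25 / 38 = 0.66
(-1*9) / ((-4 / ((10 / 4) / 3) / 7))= 105 / 8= 13.12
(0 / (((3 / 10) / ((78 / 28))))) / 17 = 0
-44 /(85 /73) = -3212 /85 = -37.79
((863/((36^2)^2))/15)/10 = 863/251942400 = 0.00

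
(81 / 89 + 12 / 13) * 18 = 38178 / 1157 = 33.00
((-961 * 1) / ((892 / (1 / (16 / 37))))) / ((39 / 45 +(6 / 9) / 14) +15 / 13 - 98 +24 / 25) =80892175 / 3083622592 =0.03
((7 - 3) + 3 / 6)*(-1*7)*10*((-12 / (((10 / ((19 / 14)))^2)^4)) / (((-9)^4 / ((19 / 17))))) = 322687697779 / 4354631850240000000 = 0.00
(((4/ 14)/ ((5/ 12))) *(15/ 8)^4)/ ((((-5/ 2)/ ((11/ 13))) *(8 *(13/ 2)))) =-66825/ 1211392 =-0.06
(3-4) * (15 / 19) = -0.79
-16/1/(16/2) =-2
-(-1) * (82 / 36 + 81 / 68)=2123 / 612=3.47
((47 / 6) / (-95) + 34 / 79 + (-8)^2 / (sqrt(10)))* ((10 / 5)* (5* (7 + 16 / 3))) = 579679 / 13509 + 2368* sqrt(10) / 3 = 2539.00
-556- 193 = -749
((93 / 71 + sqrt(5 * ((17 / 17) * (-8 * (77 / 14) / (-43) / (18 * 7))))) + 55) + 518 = sqrt(33110) / 903 + 40776 / 71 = 574.51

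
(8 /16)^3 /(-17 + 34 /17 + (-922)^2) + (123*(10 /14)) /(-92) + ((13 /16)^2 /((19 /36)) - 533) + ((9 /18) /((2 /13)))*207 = 140.05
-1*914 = -914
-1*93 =-93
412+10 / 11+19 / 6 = 27461 / 66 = 416.08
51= 51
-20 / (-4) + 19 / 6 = 49 / 6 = 8.17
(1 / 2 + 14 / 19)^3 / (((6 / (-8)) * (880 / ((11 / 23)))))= -103823 / 75723360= -0.00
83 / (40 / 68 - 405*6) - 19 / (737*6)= -3512071 / 91314300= -0.04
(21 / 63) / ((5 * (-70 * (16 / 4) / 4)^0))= 1 / 15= 0.07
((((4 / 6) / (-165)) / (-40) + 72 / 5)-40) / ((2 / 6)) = -253439 / 3300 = -76.80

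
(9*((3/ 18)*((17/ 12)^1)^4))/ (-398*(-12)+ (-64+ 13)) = 83521/ 65318400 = 0.00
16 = 16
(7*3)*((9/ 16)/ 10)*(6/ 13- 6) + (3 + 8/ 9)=-6209/ 2340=-2.65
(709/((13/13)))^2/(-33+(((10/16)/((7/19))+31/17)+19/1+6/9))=-1435656936/28027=-51224.07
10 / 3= 3.33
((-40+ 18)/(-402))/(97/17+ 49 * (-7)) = -0.00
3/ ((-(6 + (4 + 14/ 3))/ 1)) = -9/ 44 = -0.20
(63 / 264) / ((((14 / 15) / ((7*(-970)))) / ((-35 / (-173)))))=-5347125 / 15224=-351.23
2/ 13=0.15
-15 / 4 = -3.75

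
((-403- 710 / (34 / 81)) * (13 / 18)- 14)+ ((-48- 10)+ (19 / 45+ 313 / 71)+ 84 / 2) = -27842639 / 18105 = -1537.84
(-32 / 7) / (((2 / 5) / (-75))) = 6000 / 7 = 857.14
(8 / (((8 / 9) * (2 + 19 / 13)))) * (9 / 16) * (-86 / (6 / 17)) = -28509 / 80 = -356.36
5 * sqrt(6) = 12.25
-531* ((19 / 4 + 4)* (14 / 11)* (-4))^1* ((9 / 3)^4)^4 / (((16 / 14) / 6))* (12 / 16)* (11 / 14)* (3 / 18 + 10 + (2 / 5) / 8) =2059740013372461 / 64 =32183437708944.70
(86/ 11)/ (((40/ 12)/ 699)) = 90171/ 55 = 1639.47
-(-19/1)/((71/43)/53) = 43301/71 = 609.87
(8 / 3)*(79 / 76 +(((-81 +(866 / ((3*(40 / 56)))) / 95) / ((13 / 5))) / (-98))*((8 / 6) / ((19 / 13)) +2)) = 158669362 / 31044195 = 5.11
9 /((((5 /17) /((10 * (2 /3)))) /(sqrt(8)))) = 408 * sqrt(2) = 577.00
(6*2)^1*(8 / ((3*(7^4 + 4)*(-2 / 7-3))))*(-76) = 17024 / 55315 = 0.31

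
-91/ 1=-91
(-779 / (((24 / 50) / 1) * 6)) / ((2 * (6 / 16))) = -19475 / 54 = -360.65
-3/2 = -1.50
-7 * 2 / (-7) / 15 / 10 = 1 / 75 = 0.01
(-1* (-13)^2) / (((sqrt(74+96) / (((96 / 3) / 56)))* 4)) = -169* sqrt(170) / 1190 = -1.85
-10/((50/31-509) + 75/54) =5580/282347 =0.02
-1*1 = -1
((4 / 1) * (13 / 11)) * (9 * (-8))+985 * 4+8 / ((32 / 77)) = 159231 / 44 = 3618.89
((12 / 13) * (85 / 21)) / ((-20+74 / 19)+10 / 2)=-6460 / 19201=-0.34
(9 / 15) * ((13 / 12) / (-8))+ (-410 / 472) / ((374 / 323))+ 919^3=80595577800223 / 103840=776151558.17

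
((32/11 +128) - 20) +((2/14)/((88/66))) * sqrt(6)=3 * sqrt(6)/28 +1220/11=111.17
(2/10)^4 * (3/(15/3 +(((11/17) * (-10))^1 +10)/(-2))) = 0.00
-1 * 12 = -12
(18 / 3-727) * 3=-2163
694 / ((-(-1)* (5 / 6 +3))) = 4164 / 23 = 181.04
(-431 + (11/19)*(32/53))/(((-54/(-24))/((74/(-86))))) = 7131380/43301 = 164.69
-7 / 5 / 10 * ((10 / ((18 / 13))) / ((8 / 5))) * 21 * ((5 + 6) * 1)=-7007 / 48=-145.98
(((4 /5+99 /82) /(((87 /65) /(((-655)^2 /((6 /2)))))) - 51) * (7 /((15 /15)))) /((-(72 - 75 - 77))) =32123328811 /1712160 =18761.87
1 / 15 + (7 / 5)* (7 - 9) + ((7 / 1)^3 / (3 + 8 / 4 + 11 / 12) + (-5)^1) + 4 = 57764 / 1065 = 54.24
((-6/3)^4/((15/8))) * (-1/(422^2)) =-32/667815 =-0.00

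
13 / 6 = 2.17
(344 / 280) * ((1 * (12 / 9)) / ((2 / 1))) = 86 / 105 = 0.82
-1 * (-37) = 37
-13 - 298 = -311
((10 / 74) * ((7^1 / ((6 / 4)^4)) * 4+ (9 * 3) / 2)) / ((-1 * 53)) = -15415 / 317682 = -0.05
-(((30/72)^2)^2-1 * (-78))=-78.03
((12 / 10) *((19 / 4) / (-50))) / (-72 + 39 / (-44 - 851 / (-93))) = 61579 / 39496500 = 0.00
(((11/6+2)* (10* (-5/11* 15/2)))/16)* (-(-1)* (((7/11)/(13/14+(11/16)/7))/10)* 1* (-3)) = 1.52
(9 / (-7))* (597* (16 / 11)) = -1116.47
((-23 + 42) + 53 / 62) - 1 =18.85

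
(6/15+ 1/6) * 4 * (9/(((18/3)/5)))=17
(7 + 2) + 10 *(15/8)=111/4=27.75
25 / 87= 0.29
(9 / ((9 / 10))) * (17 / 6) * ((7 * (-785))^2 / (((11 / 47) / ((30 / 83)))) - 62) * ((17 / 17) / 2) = 1809434467370 / 2739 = 660618644.53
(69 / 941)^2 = 0.01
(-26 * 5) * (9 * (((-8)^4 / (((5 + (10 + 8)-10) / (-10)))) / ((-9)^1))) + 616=-408984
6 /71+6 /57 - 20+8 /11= -283172 /14839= -19.08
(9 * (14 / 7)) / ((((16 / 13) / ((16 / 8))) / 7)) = 819 / 4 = 204.75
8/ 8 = 1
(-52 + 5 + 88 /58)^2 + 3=1742284 /841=2071.68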